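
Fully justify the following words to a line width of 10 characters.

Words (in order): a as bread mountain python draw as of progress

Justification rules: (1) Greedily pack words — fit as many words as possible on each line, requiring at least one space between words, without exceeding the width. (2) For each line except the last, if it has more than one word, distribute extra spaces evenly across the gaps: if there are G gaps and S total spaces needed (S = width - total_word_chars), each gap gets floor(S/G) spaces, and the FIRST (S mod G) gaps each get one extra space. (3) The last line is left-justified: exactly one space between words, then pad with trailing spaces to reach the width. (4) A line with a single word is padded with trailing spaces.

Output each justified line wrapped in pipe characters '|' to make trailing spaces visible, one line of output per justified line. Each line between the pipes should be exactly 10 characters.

Line 1: ['a', 'as', 'bread'] (min_width=10, slack=0)
Line 2: ['mountain'] (min_width=8, slack=2)
Line 3: ['python'] (min_width=6, slack=4)
Line 4: ['draw', 'as', 'of'] (min_width=10, slack=0)
Line 5: ['progress'] (min_width=8, slack=2)

Answer: |a as bread|
|mountain  |
|python    |
|draw as of|
|progress  |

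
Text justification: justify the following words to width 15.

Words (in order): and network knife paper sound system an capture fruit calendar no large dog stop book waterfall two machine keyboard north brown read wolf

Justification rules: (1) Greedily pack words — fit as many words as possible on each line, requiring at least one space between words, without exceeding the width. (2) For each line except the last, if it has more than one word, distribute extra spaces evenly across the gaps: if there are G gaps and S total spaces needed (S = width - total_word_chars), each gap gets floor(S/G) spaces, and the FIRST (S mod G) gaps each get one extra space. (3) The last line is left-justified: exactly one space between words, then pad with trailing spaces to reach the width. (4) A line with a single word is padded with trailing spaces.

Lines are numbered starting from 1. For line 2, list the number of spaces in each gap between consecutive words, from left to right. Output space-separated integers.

Answer: 5

Derivation:
Line 1: ['and', 'network'] (min_width=11, slack=4)
Line 2: ['knife', 'paper'] (min_width=11, slack=4)
Line 3: ['sound', 'system', 'an'] (min_width=15, slack=0)
Line 4: ['capture', 'fruit'] (min_width=13, slack=2)
Line 5: ['calendar', 'no'] (min_width=11, slack=4)
Line 6: ['large', 'dog', 'stop'] (min_width=14, slack=1)
Line 7: ['book', 'waterfall'] (min_width=14, slack=1)
Line 8: ['two', 'machine'] (min_width=11, slack=4)
Line 9: ['keyboard', 'north'] (min_width=14, slack=1)
Line 10: ['brown', 'read', 'wolf'] (min_width=15, slack=0)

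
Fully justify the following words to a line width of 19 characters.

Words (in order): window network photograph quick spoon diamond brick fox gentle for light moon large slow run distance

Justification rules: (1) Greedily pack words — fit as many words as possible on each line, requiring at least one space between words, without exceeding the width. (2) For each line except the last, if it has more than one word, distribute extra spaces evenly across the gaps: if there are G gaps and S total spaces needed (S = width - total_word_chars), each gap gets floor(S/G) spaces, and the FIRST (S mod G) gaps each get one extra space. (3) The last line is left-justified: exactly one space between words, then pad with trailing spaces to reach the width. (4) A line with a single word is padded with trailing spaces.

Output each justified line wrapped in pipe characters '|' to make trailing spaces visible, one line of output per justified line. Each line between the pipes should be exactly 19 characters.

Answer: |window      network|
|photograph    quick|
|spoon diamond brick|
|fox    gentle   for|
|light   moon  large|
|slow run distance  |

Derivation:
Line 1: ['window', 'network'] (min_width=14, slack=5)
Line 2: ['photograph', 'quick'] (min_width=16, slack=3)
Line 3: ['spoon', 'diamond', 'brick'] (min_width=19, slack=0)
Line 4: ['fox', 'gentle', 'for'] (min_width=14, slack=5)
Line 5: ['light', 'moon', 'large'] (min_width=16, slack=3)
Line 6: ['slow', 'run', 'distance'] (min_width=17, slack=2)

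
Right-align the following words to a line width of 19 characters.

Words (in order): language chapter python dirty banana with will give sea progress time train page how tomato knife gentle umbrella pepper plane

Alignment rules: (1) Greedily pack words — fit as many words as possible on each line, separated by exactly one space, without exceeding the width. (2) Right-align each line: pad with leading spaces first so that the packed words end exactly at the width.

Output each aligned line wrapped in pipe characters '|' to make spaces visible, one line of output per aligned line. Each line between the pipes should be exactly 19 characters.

Line 1: ['language', 'chapter'] (min_width=16, slack=3)
Line 2: ['python', 'dirty', 'banana'] (min_width=19, slack=0)
Line 3: ['with', 'will', 'give', 'sea'] (min_width=18, slack=1)
Line 4: ['progress', 'time', 'train'] (min_width=19, slack=0)
Line 5: ['page', 'how', 'tomato'] (min_width=15, slack=4)
Line 6: ['knife', 'gentle'] (min_width=12, slack=7)
Line 7: ['umbrella', 'pepper'] (min_width=15, slack=4)
Line 8: ['plane'] (min_width=5, slack=14)

Answer: |   language chapter|
|python dirty banana|
| with will give sea|
|progress time train|
|    page how tomato|
|       knife gentle|
|    umbrella pepper|
|              plane|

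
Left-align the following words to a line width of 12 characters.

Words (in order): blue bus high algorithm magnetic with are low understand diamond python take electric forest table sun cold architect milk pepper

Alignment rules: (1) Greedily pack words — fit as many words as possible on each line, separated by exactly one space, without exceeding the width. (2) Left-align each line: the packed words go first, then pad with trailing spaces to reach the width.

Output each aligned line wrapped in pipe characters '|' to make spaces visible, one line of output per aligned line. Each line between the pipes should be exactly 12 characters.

Answer: |blue bus    |
|high        |
|algorithm   |
|magnetic    |
|with are low|
|understand  |
|diamond     |
|python take |
|electric    |
|forest table|
|sun cold    |
|architect   |
|milk pepper |

Derivation:
Line 1: ['blue', 'bus'] (min_width=8, slack=4)
Line 2: ['high'] (min_width=4, slack=8)
Line 3: ['algorithm'] (min_width=9, slack=3)
Line 4: ['magnetic'] (min_width=8, slack=4)
Line 5: ['with', 'are', 'low'] (min_width=12, slack=0)
Line 6: ['understand'] (min_width=10, slack=2)
Line 7: ['diamond'] (min_width=7, slack=5)
Line 8: ['python', 'take'] (min_width=11, slack=1)
Line 9: ['electric'] (min_width=8, slack=4)
Line 10: ['forest', 'table'] (min_width=12, slack=0)
Line 11: ['sun', 'cold'] (min_width=8, slack=4)
Line 12: ['architect'] (min_width=9, slack=3)
Line 13: ['milk', 'pepper'] (min_width=11, slack=1)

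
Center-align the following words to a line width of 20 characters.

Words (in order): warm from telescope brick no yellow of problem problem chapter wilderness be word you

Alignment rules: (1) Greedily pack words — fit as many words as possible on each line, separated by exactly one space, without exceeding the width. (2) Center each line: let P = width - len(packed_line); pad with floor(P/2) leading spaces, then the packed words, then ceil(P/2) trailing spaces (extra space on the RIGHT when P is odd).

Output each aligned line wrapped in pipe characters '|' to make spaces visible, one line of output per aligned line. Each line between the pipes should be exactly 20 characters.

Answer: |warm from telescope |
| brick no yellow of |
|  problem problem   |
| chapter wilderness |
|    be word you     |

Derivation:
Line 1: ['warm', 'from', 'telescope'] (min_width=19, slack=1)
Line 2: ['brick', 'no', 'yellow', 'of'] (min_width=18, slack=2)
Line 3: ['problem', 'problem'] (min_width=15, slack=5)
Line 4: ['chapter', 'wilderness'] (min_width=18, slack=2)
Line 5: ['be', 'word', 'you'] (min_width=11, slack=9)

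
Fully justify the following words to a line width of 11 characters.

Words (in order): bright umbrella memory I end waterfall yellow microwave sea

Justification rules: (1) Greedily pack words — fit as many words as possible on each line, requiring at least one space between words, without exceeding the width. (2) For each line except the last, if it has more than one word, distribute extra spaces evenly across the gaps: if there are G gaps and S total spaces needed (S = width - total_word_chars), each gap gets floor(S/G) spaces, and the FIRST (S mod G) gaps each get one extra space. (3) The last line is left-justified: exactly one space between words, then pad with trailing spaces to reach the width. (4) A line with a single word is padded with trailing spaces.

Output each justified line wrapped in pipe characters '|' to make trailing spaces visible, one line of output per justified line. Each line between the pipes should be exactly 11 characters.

Answer: |bright     |
|umbrella   |
|memory    I|
|end        |
|waterfall  |
|yellow     |
|microwave  |
|sea        |

Derivation:
Line 1: ['bright'] (min_width=6, slack=5)
Line 2: ['umbrella'] (min_width=8, slack=3)
Line 3: ['memory', 'I'] (min_width=8, slack=3)
Line 4: ['end'] (min_width=3, slack=8)
Line 5: ['waterfall'] (min_width=9, slack=2)
Line 6: ['yellow'] (min_width=6, slack=5)
Line 7: ['microwave'] (min_width=9, slack=2)
Line 8: ['sea'] (min_width=3, slack=8)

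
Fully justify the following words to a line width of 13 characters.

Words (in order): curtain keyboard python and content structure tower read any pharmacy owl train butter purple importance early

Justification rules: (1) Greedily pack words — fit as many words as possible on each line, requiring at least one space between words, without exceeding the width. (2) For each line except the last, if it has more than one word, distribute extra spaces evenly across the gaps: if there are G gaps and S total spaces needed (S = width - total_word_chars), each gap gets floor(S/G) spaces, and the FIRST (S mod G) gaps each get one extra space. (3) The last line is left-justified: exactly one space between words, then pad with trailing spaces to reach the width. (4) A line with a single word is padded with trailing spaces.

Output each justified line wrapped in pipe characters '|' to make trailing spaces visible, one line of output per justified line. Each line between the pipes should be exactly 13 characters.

Line 1: ['curtain'] (min_width=7, slack=6)
Line 2: ['keyboard'] (min_width=8, slack=5)
Line 3: ['python', 'and'] (min_width=10, slack=3)
Line 4: ['content'] (min_width=7, slack=6)
Line 5: ['structure'] (min_width=9, slack=4)
Line 6: ['tower', 'read'] (min_width=10, slack=3)
Line 7: ['any', 'pharmacy'] (min_width=12, slack=1)
Line 8: ['owl', 'train'] (min_width=9, slack=4)
Line 9: ['butter', 'purple'] (min_width=13, slack=0)
Line 10: ['importance'] (min_width=10, slack=3)
Line 11: ['early'] (min_width=5, slack=8)

Answer: |curtain      |
|keyboard     |
|python    and|
|content      |
|structure    |
|tower    read|
|any  pharmacy|
|owl     train|
|butter purple|
|importance   |
|early        |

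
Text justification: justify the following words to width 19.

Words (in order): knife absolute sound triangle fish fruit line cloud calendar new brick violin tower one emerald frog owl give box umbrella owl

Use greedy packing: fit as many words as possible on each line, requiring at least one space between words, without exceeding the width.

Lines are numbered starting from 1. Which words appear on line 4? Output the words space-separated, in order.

Line 1: ['knife', 'absolute'] (min_width=14, slack=5)
Line 2: ['sound', 'triangle', 'fish'] (min_width=19, slack=0)
Line 3: ['fruit', 'line', 'cloud'] (min_width=16, slack=3)
Line 4: ['calendar', 'new', 'brick'] (min_width=18, slack=1)
Line 5: ['violin', 'tower', 'one'] (min_width=16, slack=3)
Line 6: ['emerald', 'frog', 'owl'] (min_width=16, slack=3)
Line 7: ['give', 'box', 'umbrella'] (min_width=17, slack=2)
Line 8: ['owl'] (min_width=3, slack=16)

Answer: calendar new brick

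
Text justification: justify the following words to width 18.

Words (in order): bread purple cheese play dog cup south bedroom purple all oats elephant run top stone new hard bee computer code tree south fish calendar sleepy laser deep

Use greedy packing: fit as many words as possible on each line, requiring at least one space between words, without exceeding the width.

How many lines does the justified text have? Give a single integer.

Line 1: ['bread', 'purple'] (min_width=12, slack=6)
Line 2: ['cheese', 'play', 'dog'] (min_width=15, slack=3)
Line 3: ['cup', 'south', 'bedroom'] (min_width=17, slack=1)
Line 4: ['purple', 'all', 'oats'] (min_width=15, slack=3)
Line 5: ['elephant', 'run', 'top'] (min_width=16, slack=2)
Line 6: ['stone', 'new', 'hard', 'bee'] (min_width=18, slack=0)
Line 7: ['computer', 'code', 'tree'] (min_width=18, slack=0)
Line 8: ['south', 'fish'] (min_width=10, slack=8)
Line 9: ['calendar', 'sleepy'] (min_width=15, slack=3)
Line 10: ['laser', 'deep'] (min_width=10, slack=8)
Total lines: 10

Answer: 10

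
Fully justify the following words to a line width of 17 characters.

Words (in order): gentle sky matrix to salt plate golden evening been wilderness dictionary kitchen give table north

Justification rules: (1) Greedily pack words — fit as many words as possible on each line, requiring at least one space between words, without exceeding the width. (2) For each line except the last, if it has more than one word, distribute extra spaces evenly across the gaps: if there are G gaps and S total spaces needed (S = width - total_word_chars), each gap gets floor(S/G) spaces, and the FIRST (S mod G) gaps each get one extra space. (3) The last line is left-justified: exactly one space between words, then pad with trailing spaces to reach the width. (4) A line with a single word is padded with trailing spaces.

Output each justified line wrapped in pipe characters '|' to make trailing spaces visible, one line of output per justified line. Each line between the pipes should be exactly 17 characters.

Answer: |gentle sky matrix|
|to   salt   plate|
|golden    evening|
|been   wilderness|
|dictionary       |
|kitchen      give|
|table north      |

Derivation:
Line 1: ['gentle', 'sky', 'matrix'] (min_width=17, slack=0)
Line 2: ['to', 'salt', 'plate'] (min_width=13, slack=4)
Line 3: ['golden', 'evening'] (min_width=14, slack=3)
Line 4: ['been', 'wilderness'] (min_width=15, slack=2)
Line 5: ['dictionary'] (min_width=10, slack=7)
Line 6: ['kitchen', 'give'] (min_width=12, slack=5)
Line 7: ['table', 'north'] (min_width=11, slack=6)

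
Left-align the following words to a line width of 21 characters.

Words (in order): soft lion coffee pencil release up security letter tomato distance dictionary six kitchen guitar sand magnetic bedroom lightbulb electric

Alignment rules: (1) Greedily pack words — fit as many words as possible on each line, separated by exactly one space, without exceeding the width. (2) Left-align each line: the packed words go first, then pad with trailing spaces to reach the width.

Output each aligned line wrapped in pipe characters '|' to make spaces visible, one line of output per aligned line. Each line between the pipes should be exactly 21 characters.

Line 1: ['soft', 'lion', 'coffee'] (min_width=16, slack=5)
Line 2: ['pencil', 'release', 'up'] (min_width=17, slack=4)
Line 3: ['security', 'letter'] (min_width=15, slack=6)
Line 4: ['tomato', 'distance'] (min_width=15, slack=6)
Line 5: ['dictionary', 'six'] (min_width=14, slack=7)
Line 6: ['kitchen', 'guitar', 'sand'] (min_width=19, slack=2)
Line 7: ['magnetic', 'bedroom'] (min_width=16, slack=5)
Line 8: ['lightbulb', 'electric'] (min_width=18, slack=3)

Answer: |soft lion coffee     |
|pencil release up    |
|security letter      |
|tomato distance      |
|dictionary six       |
|kitchen guitar sand  |
|magnetic bedroom     |
|lightbulb electric   |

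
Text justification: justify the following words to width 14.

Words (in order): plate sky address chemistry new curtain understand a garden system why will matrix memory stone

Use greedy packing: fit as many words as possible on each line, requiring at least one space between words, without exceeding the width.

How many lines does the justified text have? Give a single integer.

Answer: 9

Derivation:
Line 1: ['plate', 'sky'] (min_width=9, slack=5)
Line 2: ['address'] (min_width=7, slack=7)
Line 3: ['chemistry', 'new'] (min_width=13, slack=1)
Line 4: ['curtain'] (min_width=7, slack=7)
Line 5: ['understand', 'a'] (min_width=12, slack=2)
Line 6: ['garden', 'system'] (min_width=13, slack=1)
Line 7: ['why', 'will'] (min_width=8, slack=6)
Line 8: ['matrix', 'memory'] (min_width=13, slack=1)
Line 9: ['stone'] (min_width=5, slack=9)
Total lines: 9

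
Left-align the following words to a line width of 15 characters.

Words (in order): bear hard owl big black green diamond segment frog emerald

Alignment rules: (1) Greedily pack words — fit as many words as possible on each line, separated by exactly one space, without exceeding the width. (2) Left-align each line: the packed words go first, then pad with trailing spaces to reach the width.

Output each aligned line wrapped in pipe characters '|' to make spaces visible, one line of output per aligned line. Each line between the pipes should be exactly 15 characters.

Answer: |bear hard owl  |
|big black green|
|diamond segment|
|frog emerald   |

Derivation:
Line 1: ['bear', 'hard', 'owl'] (min_width=13, slack=2)
Line 2: ['big', 'black', 'green'] (min_width=15, slack=0)
Line 3: ['diamond', 'segment'] (min_width=15, slack=0)
Line 4: ['frog', 'emerald'] (min_width=12, slack=3)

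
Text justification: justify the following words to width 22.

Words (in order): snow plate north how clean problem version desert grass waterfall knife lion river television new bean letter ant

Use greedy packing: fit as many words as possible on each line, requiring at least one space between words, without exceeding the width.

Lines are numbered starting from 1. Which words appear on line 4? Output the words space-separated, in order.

Answer: knife lion river

Derivation:
Line 1: ['snow', 'plate', 'north', 'how'] (min_width=20, slack=2)
Line 2: ['clean', 'problem', 'version'] (min_width=21, slack=1)
Line 3: ['desert', 'grass', 'waterfall'] (min_width=22, slack=0)
Line 4: ['knife', 'lion', 'river'] (min_width=16, slack=6)
Line 5: ['television', 'new', 'bean'] (min_width=19, slack=3)
Line 6: ['letter', 'ant'] (min_width=10, slack=12)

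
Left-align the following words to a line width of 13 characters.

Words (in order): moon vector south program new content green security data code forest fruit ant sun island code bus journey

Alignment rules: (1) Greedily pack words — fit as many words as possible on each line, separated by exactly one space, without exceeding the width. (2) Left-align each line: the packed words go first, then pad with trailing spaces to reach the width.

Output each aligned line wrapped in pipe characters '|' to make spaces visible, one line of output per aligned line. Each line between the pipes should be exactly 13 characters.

Line 1: ['moon', 'vector'] (min_width=11, slack=2)
Line 2: ['south', 'program'] (min_width=13, slack=0)
Line 3: ['new', 'content'] (min_width=11, slack=2)
Line 4: ['green'] (min_width=5, slack=8)
Line 5: ['security', 'data'] (min_width=13, slack=0)
Line 6: ['code', 'forest'] (min_width=11, slack=2)
Line 7: ['fruit', 'ant', 'sun'] (min_width=13, slack=0)
Line 8: ['island', 'code'] (min_width=11, slack=2)
Line 9: ['bus', 'journey'] (min_width=11, slack=2)

Answer: |moon vector  |
|south program|
|new content  |
|green        |
|security data|
|code forest  |
|fruit ant sun|
|island code  |
|bus journey  |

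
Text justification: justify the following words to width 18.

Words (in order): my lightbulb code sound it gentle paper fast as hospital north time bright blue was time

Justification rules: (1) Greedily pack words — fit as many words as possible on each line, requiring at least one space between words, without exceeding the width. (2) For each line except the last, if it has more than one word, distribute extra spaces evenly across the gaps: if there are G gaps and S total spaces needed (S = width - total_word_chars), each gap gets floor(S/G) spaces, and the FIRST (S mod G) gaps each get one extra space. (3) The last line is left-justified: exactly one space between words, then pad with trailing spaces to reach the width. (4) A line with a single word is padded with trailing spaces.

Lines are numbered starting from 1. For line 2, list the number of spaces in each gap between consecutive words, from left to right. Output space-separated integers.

Line 1: ['my', 'lightbulb', 'code'] (min_width=17, slack=1)
Line 2: ['sound', 'it', 'gentle'] (min_width=15, slack=3)
Line 3: ['paper', 'fast', 'as'] (min_width=13, slack=5)
Line 4: ['hospital', 'north'] (min_width=14, slack=4)
Line 5: ['time', 'bright', 'blue'] (min_width=16, slack=2)
Line 6: ['was', 'time'] (min_width=8, slack=10)

Answer: 3 2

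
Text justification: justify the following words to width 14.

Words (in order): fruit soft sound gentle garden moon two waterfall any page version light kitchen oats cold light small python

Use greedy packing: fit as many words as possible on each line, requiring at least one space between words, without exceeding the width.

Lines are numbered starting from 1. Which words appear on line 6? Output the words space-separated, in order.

Line 1: ['fruit', 'soft'] (min_width=10, slack=4)
Line 2: ['sound', 'gentle'] (min_width=12, slack=2)
Line 3: ['garden', 'moon'] (min_width=11, slack=3)
Line 4: ['two', 'waterfall'] (min_width=13, slack=1)
Line 5: ['any', 'page'] (min_width=8, slack=6)
Line 6: ['version', 'light'] (min_width=13, slack=1)
Line 7: ['kitchen', 'oats'] (min_width=12, slack=2)
Line 8: ['cold', 'light'] (min_width=10, slack=4)
Line 9: ['small', 'python'] (min_width=12, slack=2)

Answer: version light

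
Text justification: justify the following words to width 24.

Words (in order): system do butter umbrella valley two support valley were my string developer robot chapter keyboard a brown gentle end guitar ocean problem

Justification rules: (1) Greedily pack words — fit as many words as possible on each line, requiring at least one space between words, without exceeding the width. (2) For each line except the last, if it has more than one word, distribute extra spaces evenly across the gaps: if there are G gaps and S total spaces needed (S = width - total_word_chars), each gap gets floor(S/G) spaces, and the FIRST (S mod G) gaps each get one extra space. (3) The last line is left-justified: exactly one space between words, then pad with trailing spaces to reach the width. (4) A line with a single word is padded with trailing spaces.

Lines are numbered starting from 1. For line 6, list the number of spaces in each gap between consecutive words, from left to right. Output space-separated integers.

Answer: 2 1 1

Derivation:
Line 1: ['system', 'do', 'butter'] (min_width=16, slack=8)
Line 2: ['umbrella', 'valley', 'two'] (min_width=19, slack=5)
Line 3: ['support', 'valley', 'were', 'my'] (min_width=22, slack=2)
Line 4: ['string', 'developer', 'robot'] (min_width=22, slack=2)
Line 5: ['chapter', 'keyboard', 'a', 'brown'] (min_width=24, slack=0)
Line 6: ['gentle', 'end', 'guitar', 'ocean'] (min_width=23, slack=1)
Line 7: ['problem'] (min_width=7, slack=17)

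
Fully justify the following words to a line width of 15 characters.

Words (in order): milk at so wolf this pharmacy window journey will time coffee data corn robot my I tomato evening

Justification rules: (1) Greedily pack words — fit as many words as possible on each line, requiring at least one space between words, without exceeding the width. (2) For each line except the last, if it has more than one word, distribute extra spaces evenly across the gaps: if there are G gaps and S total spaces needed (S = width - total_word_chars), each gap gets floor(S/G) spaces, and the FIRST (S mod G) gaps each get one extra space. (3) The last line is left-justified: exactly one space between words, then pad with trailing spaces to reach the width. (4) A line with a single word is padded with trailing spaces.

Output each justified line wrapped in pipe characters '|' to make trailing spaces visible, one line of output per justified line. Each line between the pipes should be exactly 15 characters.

Answer: |milk at so wolf|
|this   pharmacy|
|window  journey|
|will       time|
|coffee     data|
|corn robot my I|
|tomato evening |

Derivation:
Line 1: ['milk', 'at', 'so', 'wolf'] (min_width=15, slack=0)
Line 2: ['this', 'pharmacy'] (min_width=13, slack=2)
Line 3: ['window', 'journey'] (min_width=14, slack=1)
Line 4: ['will', 'time'] (min_width=9, slack=6)
Line 5: ['coffee', 'data'] (min_width=11, slack=4)
Line 6: ['corn', 'robot', 'my', 'I'] (min_width=15, slack=0)
Line 7: ['tomato', 'evening'] (min_width=14, slack=1)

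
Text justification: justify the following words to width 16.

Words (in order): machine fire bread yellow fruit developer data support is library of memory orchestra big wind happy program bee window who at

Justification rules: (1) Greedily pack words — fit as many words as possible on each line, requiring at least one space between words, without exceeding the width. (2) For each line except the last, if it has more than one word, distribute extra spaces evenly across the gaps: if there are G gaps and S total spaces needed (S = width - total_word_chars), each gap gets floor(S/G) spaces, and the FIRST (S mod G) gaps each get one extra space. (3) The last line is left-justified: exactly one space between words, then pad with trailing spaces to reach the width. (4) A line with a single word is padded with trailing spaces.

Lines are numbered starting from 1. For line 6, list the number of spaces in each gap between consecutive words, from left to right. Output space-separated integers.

Answer: 1

Derivation:
Line 1: ['machine', 'fire'] (min_width=12, slack=4)
Line 2: ['bread', 'yellow'] (min_width=12, slack=4)
Line 3: ['fruit', 'developer'] (min_width=15, slack=1)
Line 4: ['data', 'support', 'is'] (min_width=15, slack=1)
Line 5: ['library', 'of'] (min_width=10, slack=6)
Line 6: ['memory', 'orchestra'] (min_width=16, slack=0)
Line 7: ['big', 'wind', 'happy'] (min_width=14, slack=2)
Line 8: ['program', 'bee'] (min_width=11, slack=5)
Line 9: ['window', 'who', 'at'] (min_width=13, slack=3)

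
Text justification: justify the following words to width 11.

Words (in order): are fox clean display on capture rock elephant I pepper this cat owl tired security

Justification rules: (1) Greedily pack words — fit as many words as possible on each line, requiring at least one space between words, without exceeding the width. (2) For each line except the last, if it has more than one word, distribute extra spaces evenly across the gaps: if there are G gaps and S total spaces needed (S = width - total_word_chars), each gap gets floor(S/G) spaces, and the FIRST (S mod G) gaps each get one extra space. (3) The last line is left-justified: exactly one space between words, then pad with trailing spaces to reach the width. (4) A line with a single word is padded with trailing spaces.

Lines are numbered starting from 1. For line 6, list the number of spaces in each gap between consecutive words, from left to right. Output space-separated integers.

Answer: 2

Derivation:
Line 1: ['are', 'fox'] (min_width=7, slack=4)
Line 2: ['clean'] (min_width=5, slack=6)
Line 3: ['display', 'on'] (min_width=10, slack=1)
Line 4: ['capture'] (min_width=7, slack=4)
Line 5: ['rock'] (min_width=4, slack=7)
Line 6: ['elephant', 'I'] (min_width=10, slack=1)
Line 7: ['pepper', 'this'] (min_width=11, slack=0)
Line 8: ['cat', 'owl'] (min_width=7, slack=4)
Line 9: ['tired'] (min_width=5, slack=6)
Line 10: ['security'] (min_width=8, slack=3)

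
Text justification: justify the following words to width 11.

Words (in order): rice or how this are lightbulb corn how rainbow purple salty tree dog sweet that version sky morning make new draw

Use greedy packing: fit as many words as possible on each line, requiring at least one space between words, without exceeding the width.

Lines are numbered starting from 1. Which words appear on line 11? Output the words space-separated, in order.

Line 1: ['rice', 'or', 'how'] (min_width=11, slack=0)
Line 2: ['this', 'are'] (min_width=8, slack=3)
Line 3: ['lightbulb'] (min_width=9, slack=2)
Line 4: ['corn', 'how'] (min_width=8, slack=3)
Line 5: ['rainbow'] (min_width=7, slack=4)
Line 6: ['purple'] (min_width=6, slack=5)
Line 7: ['salty', 'tree'] (min_width=10, slack=1)
Line 8: ['dog', 'sweet'] (min_width=9, slack=2)
Line 9: ['that'] (min_width=4, slack=7)
Line 10: ['version', 'sky'] (min_width=11, slack=0)
Line 11: ['morning'] (min_width=7, slack=4)
Line 12: ['make', 'new'] (min_width=8, slack=3)
Line 13: ['draw'] (min_width=4, slack=7)

Answer: morning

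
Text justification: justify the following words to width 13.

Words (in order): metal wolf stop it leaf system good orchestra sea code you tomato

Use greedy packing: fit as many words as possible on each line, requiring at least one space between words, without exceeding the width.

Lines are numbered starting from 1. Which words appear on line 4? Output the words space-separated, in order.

Answer: orchestra sea

Derivation:
Line 1: ['metal', 'wolf'] (min_width=10, slack=3)
Line 2: ['stop', 'it', 'leaf'] (min_width=12, slack=1)
Line 3: ['system', 'good'] (min_width=11, slack=2)
Line 4: ['orchestra', 'sea'] (min_width=13, slack=0)
Line 5: ['code', 'you'] (min_width=8, slack=5)
Line 6: ['tomato'] (min_width=6, slack=7)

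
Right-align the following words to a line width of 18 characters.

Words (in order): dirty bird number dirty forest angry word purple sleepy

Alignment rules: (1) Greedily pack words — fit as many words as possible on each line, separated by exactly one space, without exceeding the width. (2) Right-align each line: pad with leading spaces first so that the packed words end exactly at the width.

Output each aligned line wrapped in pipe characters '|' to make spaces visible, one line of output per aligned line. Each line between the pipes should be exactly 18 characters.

Answer: | dirty bird number|
|dirty forest angry|
|word purple sleepy|

Derivation:
Line 1: ['dirty', 'bird', 'number'] (min_width=17, slack=1)
Line 2: ['dirty', 'forest', 'angry'] (min_width=18, slack=0)
Line 3: ['word', 'purple', 'sleepy'] (min_width=18, slack=0)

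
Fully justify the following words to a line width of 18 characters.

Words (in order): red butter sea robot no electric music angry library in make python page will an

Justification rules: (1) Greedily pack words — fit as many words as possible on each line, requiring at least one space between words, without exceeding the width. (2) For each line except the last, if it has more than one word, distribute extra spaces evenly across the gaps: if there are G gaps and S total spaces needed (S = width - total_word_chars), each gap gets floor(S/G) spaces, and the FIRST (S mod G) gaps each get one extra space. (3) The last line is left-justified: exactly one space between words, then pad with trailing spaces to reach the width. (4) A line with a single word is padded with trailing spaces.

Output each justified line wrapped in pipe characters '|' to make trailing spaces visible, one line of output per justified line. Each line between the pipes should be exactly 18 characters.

Answer: |red   butter   sea|
|robot  no electric|
|music        angry|
|library   in  make|
|python  page  will|
|an                |

Derivation:
Line 1: ['red', 'butter', 'sea'] (min_width=14, slack=4)
Line 2: ['robot', 'no', 'electric'] (min_width=17, slack=1)
Line 3: ['music', 'angry'] (min_width=11, slack=7)
Line 4: ['library', 'in', 'make'] (min_width=15, slack=3)
Line 5: ['python', 'page', 'will'] (min_width=16, slack=2)
Line 6: ['an'] (min_width=2, slack=16)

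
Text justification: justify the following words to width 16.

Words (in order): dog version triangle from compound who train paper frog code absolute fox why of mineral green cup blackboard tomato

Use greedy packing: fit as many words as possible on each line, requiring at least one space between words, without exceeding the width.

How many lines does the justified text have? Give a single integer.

Answer: 9

Derivation:
Line 1: ['dog', 'version'] (min_width=11, slack=5)
Line 2: ['triangle', 'from'] (min_width=13, slack=3)
Line 3: ['compound', 'who'] (min_width=12, slack=4)
Line 4: ['train', 'paper', 'frog'] (min_width=16, slack=0)
Line 5: ['code', 'absolute'] (min_width=13, slack=3)
Line 6: ['fox', 'why', 'of'] (min_width=10, slack=6)
Line 7: ['mineral', 'green'] (min_width=13, slack=3)
Line 8: ['cup', 'blackboard'] (min_width=14, slack=2)
Line 9: ['tomato'] (min_width=6, slack=10)
Total lines: 9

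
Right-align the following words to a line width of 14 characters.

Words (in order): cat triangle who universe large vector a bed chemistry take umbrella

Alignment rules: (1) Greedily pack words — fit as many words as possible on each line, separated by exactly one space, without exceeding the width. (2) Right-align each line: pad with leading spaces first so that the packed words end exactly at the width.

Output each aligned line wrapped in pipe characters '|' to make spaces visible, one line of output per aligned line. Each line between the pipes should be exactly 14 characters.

Answer: |  cat triangle|
|  who universe|
|large vector a|
| bed chemistry|
| take umbrella|

Derivation:
Line 1: ['cat', 'triangle'] (min_width=12, slack=2)
Line 2: ['who', 'universe'] (min_width=12, slack=2)
Line 3: ['large', 'vector', 'a'] (min_width=14, slack=0)
Line 4: ['bed', 'chemistry'] (min_width=13, slack=1)
Line 5: ['take', 'umbrella'] (min_width=13, slack=1)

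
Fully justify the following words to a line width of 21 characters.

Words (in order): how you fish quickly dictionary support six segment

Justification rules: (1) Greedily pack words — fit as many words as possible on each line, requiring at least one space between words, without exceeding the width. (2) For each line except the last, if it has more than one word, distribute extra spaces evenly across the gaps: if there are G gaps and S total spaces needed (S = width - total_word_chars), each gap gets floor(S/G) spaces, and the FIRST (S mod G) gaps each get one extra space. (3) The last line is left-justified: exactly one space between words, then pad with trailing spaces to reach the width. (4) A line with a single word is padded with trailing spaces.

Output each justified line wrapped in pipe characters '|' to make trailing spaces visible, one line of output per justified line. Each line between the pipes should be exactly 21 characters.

Answer: |how  you fish quickly|
|dictionary    support|
|six segment          |

Derivation:
Line 1: ['how', 'you', 'fish', 'quickly'] (min_width=20, slack=1)
Line 2: ['dictionary', 'support'] (min_width=18, slack=3)
Line 3: ['six', 'segment'] (min_width=11, slack=10)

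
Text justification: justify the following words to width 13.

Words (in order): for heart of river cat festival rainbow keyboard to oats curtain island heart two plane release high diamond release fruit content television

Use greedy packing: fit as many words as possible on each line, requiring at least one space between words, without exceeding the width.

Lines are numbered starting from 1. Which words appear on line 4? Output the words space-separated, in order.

Line 1: ['for', 'heart', 'of'] (min_width=12, slack=1)
Line 2: ['river', 'cat'] (min_width=9, slack=4)
Line 3: ['festival'] (min_width=8, slack=5)
Line 4: ['rainbow'] (min_width=7, slack=6)
Line 5: ['keyboard', 'to'] (min_width=11, slack=2)
Line 6: ['oats', 'curtain'] (min_width=12, slack=1)
Line 7: ['island', 'heart'] (min_width=12, slack=1)
Line 8: ['two', 'plane'] (min_width=9, slack=4)
Line 9: ['release', 'high'] (min_width=12, slack=1)
Line 10: ['diamond'] (min_width=7, slack=6)
Line 11: ['release', 'fruit'] (min_width=13, slack=0)
Line 12: ['content'] (min_width=7, slack=6)
Line 13: ['television'] (min_width=10, slack=3)

Answer: rainbow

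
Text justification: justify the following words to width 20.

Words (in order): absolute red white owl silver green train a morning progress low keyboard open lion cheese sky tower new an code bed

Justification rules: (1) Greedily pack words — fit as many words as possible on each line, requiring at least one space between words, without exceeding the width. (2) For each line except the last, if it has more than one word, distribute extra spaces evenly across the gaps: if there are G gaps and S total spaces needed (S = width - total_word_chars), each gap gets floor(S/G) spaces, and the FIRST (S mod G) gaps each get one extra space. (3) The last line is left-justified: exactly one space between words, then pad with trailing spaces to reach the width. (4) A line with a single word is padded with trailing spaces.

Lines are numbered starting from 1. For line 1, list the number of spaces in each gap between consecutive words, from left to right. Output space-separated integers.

Answer: 2 2

Derivation:
Line 1: ['absolute', 'red', 'white'] (min_width=18, slack=2)
Line 2: ['owl', 'silver', 'green'] (min_width=16, slack=4)
Line 3: ['train', 'a', 'morning'] (min_width=15, slack=5)
Line 4: ['progress', 'low'] (min_width=12, slack=8)
Line 5: ['keyboard', 'open', 'lion'] (min_width=18, slack=2)
Line 6: ['cheese', 'sky', 'tower', 'new'] (min_width=20, slack=0)
Line 7: ['an', 'code', 'bed'] (min_width=11, slack=9)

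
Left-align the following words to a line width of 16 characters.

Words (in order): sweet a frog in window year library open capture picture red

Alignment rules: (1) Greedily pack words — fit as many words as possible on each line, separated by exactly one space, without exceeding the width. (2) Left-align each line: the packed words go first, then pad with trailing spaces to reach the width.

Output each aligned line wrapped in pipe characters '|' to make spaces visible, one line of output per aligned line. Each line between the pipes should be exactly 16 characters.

Line 1: ['sweet', 'a', 'frog', 'in'] (min_width=15, slack=1)
Line 2: ['window', 'year'] (min_width=11, slack=5)
Line 3: ['library', 'open'] (min_width=12, slack=4)
Line 4: ['capture', 'picture'] (min_width=15, slack=1)
Line 5: ['red'] (min_width=3, slack=13)

Answer: |sweet a frog in |
|window year     |
|library open    |
|capture picture |
|red             |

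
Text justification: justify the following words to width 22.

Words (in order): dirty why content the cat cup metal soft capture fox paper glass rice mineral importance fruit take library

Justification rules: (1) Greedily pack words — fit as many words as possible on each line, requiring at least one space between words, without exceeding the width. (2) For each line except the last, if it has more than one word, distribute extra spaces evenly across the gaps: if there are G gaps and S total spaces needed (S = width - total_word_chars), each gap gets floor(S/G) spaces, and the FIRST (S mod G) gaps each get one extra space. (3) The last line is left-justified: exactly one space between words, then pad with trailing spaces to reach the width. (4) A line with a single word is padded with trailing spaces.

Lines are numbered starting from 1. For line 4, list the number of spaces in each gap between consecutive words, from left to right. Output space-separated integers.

Answer: 3 3

Derivation:
Line 1: ['dirty', 'why', 'content', 'the'] (min_width=21, slack=1)
Line 2: ['cat', 'cup', 'metal', 'soft'] (min_width=18, slack=4)
Line 3: ['capture', 'fox', 'paper'] (min_width=17, slack=5)
Line 4: ['glass', 'rice', 'mineral'] (min_width=18, slack=4)
Line 5: ['importance', 'fruit', 'take'] (min_width=21, slack=1)
Line 6: ['library'] (min_width=7, slack=15)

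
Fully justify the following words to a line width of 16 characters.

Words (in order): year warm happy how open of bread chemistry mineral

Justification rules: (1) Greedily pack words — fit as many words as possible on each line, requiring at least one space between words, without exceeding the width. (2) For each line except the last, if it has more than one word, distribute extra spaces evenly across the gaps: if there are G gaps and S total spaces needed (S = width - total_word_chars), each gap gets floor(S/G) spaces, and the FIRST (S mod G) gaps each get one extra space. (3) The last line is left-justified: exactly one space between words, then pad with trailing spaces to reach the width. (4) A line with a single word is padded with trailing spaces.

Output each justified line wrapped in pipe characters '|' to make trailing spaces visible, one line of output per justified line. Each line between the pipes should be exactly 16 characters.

Answer: |year  warm happy|
|how    open   of|
|bread  chemistry|
|mineral         |

Derivation:
Line 1: ['year', 'warm', 'happy'] (min_width=15, slack=1)
Line 2: ['how', 'open', 'of'] (min_width=11, slack=5)
Line 3: ['bread', 'chemistry'] (min_width=15, slack=1)
Line 4: ['mineral'] (min_width=7, slack=9)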